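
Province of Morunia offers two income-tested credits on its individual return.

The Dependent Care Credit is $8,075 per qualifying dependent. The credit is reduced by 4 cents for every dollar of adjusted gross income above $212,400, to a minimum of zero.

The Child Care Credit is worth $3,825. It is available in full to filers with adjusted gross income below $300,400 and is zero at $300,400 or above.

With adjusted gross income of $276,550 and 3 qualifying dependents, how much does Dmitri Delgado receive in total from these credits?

Dependent Care Credit: base = 3 × $8,075 = $24,225. 4% of the $64,150 excess over $212,400 is $2,566; credit = $24,225 − $2,566 = $21,659.
Child Care Credit: $276,550 is below the $300,400 cutoff, so the full $3,825 applies.
Total: $21,659 + $3,825 = $25,484.

$25,484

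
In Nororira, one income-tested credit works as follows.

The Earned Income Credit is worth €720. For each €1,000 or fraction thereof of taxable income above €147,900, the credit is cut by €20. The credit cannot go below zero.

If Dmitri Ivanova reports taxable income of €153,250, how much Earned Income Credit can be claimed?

€600

Earned Income Credit: income exceeds €147,900 by €5,350, which is 6 full-or-partial €1,000 increments; reduction = 6 × €20 = €120, leaving €600.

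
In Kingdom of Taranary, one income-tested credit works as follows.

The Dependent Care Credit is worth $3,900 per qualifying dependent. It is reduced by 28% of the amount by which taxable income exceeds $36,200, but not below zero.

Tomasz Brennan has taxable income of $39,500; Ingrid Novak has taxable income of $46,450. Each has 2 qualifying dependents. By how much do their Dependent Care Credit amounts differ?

Tomasz ($39,500): Dependent Care Credit: base = 2 × $3,900 = $7,800. 28% of the $3,300 excess over $36,200 is $924; credit = $7,800 − $924 = $6,876.
Ingrid ($46,450): Dependent Care Credit: base = 2 × $3,900 = $7,800. 28% of the $10,250 excess over $36,200 is $2,870; credit = $7,800 − $2,870 = $4,930.
Difference: |$6,876 − $4,930| = $1,946.

$1,946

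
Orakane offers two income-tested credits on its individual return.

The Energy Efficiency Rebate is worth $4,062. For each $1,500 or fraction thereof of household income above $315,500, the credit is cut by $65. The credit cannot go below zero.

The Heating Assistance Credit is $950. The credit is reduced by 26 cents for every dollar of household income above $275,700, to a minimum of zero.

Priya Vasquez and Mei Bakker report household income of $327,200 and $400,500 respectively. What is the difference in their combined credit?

Priya ($327,200): Energy Efficiency Rebate: income exceeds $315,500 by $11,700, which is 8 full-or-partial $1,500 increments; reduction = 8 × $65 = $520, leaving $3,542. Heating Assistance Credit: 26% of the $51,500 excess over $275,700 is $13,390 ≥ base, so the credit is $0. total $3,542 + $0 = $3,542
Mei ($400,500): Energy Efficiency Rebate: income exceeds $315,500 by $85,000, which is 57 full-or-partial $1,500 increments; reduction = 57 × $65 = $3,705, leaving $357. Heating Assistance Credit: 26% of the $124,800 excess over $275,700 is $32,448 ≥ base, so the credit is $0. total $357 + $0 = $357
Difference: |$3,542 − $357| = $3,185.

$3,185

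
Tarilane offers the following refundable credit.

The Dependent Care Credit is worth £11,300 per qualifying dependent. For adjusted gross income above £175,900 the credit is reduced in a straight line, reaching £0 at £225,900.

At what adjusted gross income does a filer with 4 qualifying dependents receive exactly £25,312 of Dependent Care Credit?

Full credit = 4 × £11,300 = £45,200.
£25,312 is 25,312/45,200 of the full £45,200, so 19,888/45,200 of the £50,000 range has been used: income = £175,900 + £50,000 × 19,888/45,200 = £197,900.

£197,900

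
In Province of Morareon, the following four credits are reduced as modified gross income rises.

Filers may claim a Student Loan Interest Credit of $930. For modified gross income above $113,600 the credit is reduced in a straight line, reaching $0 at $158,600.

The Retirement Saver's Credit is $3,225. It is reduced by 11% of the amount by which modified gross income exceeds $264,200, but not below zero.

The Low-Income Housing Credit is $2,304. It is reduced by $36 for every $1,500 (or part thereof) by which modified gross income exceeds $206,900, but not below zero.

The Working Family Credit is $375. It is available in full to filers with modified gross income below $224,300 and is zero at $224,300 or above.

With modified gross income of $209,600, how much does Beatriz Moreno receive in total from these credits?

Student Loan Interest Credit: $209,600 is at or above $158,600, so the credit is $0.
Retirement Saver's Credit: $209,600 is at or below the $264,200 threshold, so the full $3,225 applies.
Low-Income Housing Credit: income exceeds $206,900 by $2,700, which is 2 full-or-partial $1,500 increments; reduction = 2 × $36 = $72, leaving $2,232.
Working Family Credit: $209,600 is below the $224,300 cutoff, so the full $375 applies.
Total: $0 + $3,225 + $2,232 + $375 = $5,832.

$5,832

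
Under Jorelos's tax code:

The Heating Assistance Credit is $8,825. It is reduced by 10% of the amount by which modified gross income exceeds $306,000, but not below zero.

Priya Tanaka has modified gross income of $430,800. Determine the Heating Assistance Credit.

Heating Assistance Credit: 10% of the $124,800 excess over $306,000 is $12,480 ≥ base, so the credit is $0.

$0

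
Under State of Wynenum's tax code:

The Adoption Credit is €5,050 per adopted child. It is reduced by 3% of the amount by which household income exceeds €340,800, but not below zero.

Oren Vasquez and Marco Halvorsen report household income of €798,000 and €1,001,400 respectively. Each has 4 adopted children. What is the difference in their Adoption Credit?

Oren (€798,000): Adoption Credit: base = 4 × €5,050 = €20,200. 3% of the €457,200 excess over €340,800 is €13,716; credit = €20,200 − €13,716 = €6,484.
Marco (€1,001,400): Adoption Credit: base = 4 × €5,050 = €20,200. 3% of the €660,600 excess over €340,800 is €19,818; credit = €20,200 − €19,818 = €382.
Difference: |€6,484 − €382| = €6,102.

€6,102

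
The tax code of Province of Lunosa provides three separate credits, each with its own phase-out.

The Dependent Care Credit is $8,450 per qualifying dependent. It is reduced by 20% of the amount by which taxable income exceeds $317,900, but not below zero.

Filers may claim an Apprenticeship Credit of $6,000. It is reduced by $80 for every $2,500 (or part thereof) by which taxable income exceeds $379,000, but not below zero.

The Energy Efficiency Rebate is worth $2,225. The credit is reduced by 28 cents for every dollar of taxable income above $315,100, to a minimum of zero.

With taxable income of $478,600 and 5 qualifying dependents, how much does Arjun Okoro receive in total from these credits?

$12,910

Dependent Care Credit: base = 5 × $8,450 = $42,250. 20% of the $160,700 excess over $317,900 is $32,140; credit = $42,250 − $32,140 = $10,110.
Apprenticeship Credit: income exceeds $379,000 by $99,600, which is 40 full-or-partial $2,500 increments; reduction = 40 × $80 = $3,200, leaving $2,800.
Energy Efficiency Rebate: 28% of the $163,500 excess over $315,100 is $45,780 ≥ base, so the credit is $0.
Total: $10,110 + $2,800 + $0 = $12,910.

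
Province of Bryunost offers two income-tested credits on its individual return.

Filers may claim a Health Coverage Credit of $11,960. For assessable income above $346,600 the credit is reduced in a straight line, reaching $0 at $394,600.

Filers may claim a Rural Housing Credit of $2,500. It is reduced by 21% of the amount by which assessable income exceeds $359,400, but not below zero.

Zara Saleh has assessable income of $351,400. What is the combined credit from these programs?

Health Coverage Credit: $351,400 is $4,800 into a $48,000 phase-out range, leaving 43,200/48,000 of the credit: $11,960 × 43,200/48,000 = $10,764.
Rural Housing Credit: $351,400 is at or below the $359,400 threshold, so the full $2,500 applies.
Total: $10,764 + $2,500 = $13,264.

$13,264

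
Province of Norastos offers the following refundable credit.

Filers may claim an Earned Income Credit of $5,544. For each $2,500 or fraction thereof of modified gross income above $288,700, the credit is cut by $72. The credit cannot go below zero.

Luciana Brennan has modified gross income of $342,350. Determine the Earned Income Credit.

$3,960

Earned Income Credit: income exceeds $288,700 by $53,650, which is 22 full-or-partial $2,500 increments; reduction = 22 × $72 = $1,584, leaving $3,960.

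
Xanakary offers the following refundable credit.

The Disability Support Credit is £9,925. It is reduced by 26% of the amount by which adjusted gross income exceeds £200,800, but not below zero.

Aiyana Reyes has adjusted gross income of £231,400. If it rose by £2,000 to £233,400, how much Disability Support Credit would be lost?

At £231,400 — 26% of the £30,600 excess over £200,800 is £7,956; credit = £9,925 − £7,956 = £1,969.
At £233,400 — 26% of the £32,600 excess over £200,800 is £8,476; credit = £9,925 − £8,476 = £1,449.
Lost: £1,969 − £1,449 = £520.

£520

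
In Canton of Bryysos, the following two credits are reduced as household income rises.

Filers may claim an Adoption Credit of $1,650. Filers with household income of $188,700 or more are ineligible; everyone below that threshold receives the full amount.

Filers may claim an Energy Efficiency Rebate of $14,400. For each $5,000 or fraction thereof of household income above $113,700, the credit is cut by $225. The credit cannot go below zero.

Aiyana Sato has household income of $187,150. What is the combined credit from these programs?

$12,675

Adoption Credit: $187,150 is below the $188,700 cutoff, so the full $1,650 applies.
Energy Efficiency Rebate: income exceeds $113,700 by $73,450, which is 15 full-or-partial $5,000 increments; reduction = 15 × $225 = $3,375, leaving $11,025.
Total: $1,650 + $11,025 = $12,675.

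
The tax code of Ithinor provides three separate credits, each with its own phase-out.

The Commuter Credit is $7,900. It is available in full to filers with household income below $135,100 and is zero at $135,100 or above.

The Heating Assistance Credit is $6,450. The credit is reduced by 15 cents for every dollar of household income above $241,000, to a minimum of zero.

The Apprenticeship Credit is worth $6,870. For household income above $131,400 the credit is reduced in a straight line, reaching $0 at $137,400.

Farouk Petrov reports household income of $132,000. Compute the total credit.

Commuter Credit: $132,000 is below the $135,100 cutoff, so the full $7,900 applies.
Heating Assistance Credit: $132,000 is at or below the $241,000 threshold, so the full $6,450 applies.
Apprenticeship Credit: $132,000 is $600 into a $6,000 phase-out range, leaving 5,400/6,000 of the credit: $6,870 × 5,400/6,000 = $6,183.
Total: $7,900 + $6,450 + $6,183 = $20,533.

$20,533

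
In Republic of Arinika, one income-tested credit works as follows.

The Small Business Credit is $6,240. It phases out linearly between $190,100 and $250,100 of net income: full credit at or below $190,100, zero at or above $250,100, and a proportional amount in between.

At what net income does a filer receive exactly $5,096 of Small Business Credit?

$5,096 is 5,096/6,240 of the full $6,240, so 1,144/6,240 of the $60,000 range has been used: income = $190,100 + $60,000 × 1,144/6,240 = $201,100.

$201,100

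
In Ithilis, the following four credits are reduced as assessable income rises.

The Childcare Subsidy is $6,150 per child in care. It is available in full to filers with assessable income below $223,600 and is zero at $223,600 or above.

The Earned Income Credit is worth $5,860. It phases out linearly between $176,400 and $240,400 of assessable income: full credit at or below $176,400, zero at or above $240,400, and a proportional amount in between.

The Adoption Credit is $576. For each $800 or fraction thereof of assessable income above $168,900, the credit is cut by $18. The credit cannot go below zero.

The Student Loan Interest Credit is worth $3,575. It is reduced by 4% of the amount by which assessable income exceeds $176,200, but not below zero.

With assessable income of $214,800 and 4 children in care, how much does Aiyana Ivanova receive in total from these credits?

Childcare Subsidy: base = 4 × $6,150 = $24,600. $214,800 is below the $223,600 cutoff, so the full $24,600 applies.
Earned Income Credit: $214,800 is $38,400 into a $64,000 phase-out range, leaving 25,600/64,000 of the credit: $5,860 × 25,600/64,000 = $2,344.
Adoption Credit: income exceeds $168,900 by $45,900 → 58 increments × $18 = $1,044 ≥ base, so the credit is $0.
Student Loan Interest Credit: 4% of the $38,600 excess over $176,200 is $1,544; credit = $3,575 − $1,544 = $2,031.
Total: $24,600 + $2,344 + $0 + $2,031 = $28,975.

$28,975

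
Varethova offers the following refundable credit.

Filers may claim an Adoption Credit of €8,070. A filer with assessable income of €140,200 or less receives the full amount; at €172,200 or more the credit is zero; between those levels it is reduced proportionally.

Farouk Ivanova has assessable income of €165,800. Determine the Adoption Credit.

Adoption Credit: €165,800 is €25,600 into a €32,000 phase-out range, leaving 6,400/32,000 of the credit: €8,070 × 6,400/32,000 = €1,614.

€1,614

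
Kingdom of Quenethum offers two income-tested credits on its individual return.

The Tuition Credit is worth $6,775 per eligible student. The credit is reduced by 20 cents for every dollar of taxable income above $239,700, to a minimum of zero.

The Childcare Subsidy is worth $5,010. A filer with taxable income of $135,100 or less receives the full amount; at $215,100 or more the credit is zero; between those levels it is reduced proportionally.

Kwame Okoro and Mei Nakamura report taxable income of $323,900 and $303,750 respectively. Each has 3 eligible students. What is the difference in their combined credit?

$4,030

Kwame ($323,900): Tuition Credit: base = 3 × $6,775 = $20,325. 20% of the $84,200 excess over $239,700 is $16,840; credit = $20,325 − $16,840 = $3,485. Childcare Subsidy: $323,900 is at or above $215,100, so the credit is $0. total $3,485 + $0 = $3,485
Mei ($303,750): Tuition Credit: base = 3 × $6,775 = $20,325. 20% of the $64,050 excess over $239,700 is $12,810; credit = $20,325 − $12,810 = $7,515. Childcare Subsidy: $303,750 is at or above $215,100, so the credit is $0. total $7,515 + $0 = $7,515
Difference: |$3,485 − $7,515| = $4,030.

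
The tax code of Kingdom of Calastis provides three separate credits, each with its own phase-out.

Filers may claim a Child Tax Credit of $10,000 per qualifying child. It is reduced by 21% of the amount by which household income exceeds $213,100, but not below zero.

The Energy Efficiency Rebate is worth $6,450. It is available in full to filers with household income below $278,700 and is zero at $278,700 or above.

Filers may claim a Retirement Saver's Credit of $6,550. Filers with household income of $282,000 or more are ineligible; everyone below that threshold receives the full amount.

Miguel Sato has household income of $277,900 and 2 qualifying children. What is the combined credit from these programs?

$19,392

Child Tax Credit: base = 2 × $10,000 = $20,000. 21% of the $64,800 excess over $213,100 is $13,608; credit = $20,000 − $13,608 = $6,392.
Energy Efficiency Rebate: $277,900 is below the $278,700 cutoff, so the full $6,450 applies.
Retirement Saver's Credit: $277,900 is below the $282,000 cutoff, so the full $6,550 applies.
Total: $6,392 + $6,450 + $6,550 = $19,392.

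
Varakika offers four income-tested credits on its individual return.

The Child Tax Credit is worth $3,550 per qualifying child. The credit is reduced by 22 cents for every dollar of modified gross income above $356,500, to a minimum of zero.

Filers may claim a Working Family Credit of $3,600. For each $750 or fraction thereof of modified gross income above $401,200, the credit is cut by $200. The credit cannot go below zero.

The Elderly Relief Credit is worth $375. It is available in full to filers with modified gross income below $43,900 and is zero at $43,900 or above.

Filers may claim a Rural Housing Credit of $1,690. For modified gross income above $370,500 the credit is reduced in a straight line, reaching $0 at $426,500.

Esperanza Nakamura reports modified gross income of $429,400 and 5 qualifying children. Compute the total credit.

$1,712

Child Tax Credit: base = 5 × $3,550 = $17,750. 22% of the $72,900 excess over $356,500 is $16,038; credit = $17,750 − $16,038 = $1,712.
Working Family Credit: income exceeds $401,200 by $28,200 → 38 increments × $200 = $7,600 ≥ base, so the credit is $0.
Elderly Relief Credit: $429,400 meets or exceeds the $43,900 cutoff, so the credit is $0.
Rural Housing Credit: $429,400 is at or above $426,500, so the credit is $0.
Total: $1,712 + $0 + $0 + $0 = $1,712.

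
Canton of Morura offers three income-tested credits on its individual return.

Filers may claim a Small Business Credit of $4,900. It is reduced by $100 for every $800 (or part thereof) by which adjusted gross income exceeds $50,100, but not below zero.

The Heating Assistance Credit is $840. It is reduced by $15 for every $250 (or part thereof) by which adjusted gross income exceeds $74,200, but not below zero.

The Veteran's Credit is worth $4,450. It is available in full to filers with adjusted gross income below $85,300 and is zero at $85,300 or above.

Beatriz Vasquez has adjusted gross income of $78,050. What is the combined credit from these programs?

$6,450

Small Business Credit: income exceeds $50,100 by $27,950, which is 35 full-or-partial $800 increments; reduction = 35 × $100 = $3,500, leaving $1,400.
Heating Assistance Credit: income exceeds $74,200 by $3,850, which is 16 full-or-partial $250 increments; reduction = 16 × $15 = $240, leaving $600.
Veteran's Credit: $78,050 is below the $85,300 cutoff, so the full $4,450 applies.
Total: $1,400 + $600 + $4,450 = $6,450.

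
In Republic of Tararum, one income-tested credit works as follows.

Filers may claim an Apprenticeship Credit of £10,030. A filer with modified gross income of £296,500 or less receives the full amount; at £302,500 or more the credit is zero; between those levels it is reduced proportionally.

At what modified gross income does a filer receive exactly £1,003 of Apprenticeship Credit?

£1,003 is 1,003/10,030 of the full £10,030, so 9,027/10,030 of the £6,000 range has been used: income = £296,500 + £6,000 × 9,027/10,030 = £301,900.

£301,900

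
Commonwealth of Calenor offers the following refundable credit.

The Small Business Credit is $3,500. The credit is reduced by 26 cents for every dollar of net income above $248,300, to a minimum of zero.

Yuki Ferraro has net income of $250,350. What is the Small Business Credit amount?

Small Business Credit: 26% of the $2,050 excess over $248,300 is $533; credit = $3,500 − $533 = $2,967.

$2,967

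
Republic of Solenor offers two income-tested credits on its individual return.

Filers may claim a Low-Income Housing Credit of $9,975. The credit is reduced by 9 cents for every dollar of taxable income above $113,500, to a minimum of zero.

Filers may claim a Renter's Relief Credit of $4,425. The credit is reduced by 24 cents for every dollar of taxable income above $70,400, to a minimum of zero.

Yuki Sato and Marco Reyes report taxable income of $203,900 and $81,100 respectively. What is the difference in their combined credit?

$9,993

Yuki ($203,900): Low-Income Housing Credit: 9% of the $90,400 excess over $113,500 is $8,136; credit = $9,975 − $8,136 = $1,839. Renter's Relief Credit: 24% of the $133,500 excess over $70,400 is $32,040 ≥ base, so the credit is $0. total $1,839 + $0 = $1,839
Marco ($81,100): Low-Income Housing Credit: $81,100 is at or below the $113,500 threshold, so the full $9,975 applies. Renter's Relief Credit: 24% of the $10,700 excess over $70,400 is $2,568; credit = $4,425 − $2,568 = $1,857. total $9,975 + $1,857 = $11,832
Difference: |$1,839 − $11,832| = $9,993.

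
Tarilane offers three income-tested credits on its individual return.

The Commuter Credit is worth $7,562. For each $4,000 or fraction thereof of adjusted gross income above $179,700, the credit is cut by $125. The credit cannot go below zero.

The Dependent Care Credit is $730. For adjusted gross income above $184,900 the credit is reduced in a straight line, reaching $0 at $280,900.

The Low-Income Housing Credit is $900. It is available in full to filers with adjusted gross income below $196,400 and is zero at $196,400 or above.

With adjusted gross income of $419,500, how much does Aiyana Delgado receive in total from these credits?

Commuter Credit: income exceeds $179,700 by $239,800, which is 60 full-or-partial $4,000 increments; reduction = 60 × $125 = $7,500, leaving $62.
Dependent Care Credit: $419,500 is at or above $280,900, so the credit is $0.
Low-Income Housing Credit: $419,500 meets or exceeds the $196,400 cutoff, so the credit is $0.
Total: $62 + $0 + $0 = $62.

$62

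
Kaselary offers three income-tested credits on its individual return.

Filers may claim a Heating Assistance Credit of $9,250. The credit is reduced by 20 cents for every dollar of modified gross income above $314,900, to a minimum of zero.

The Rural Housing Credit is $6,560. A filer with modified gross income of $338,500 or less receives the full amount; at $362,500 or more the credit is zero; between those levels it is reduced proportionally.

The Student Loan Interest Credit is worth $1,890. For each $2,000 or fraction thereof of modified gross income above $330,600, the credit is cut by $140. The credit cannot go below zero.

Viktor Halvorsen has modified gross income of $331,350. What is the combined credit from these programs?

Heating Assistance Credit: 20% of the $16,450 excess over $314,900 is $3,290; credit = $9,250 − $3,290 = $5,960.
Rural Housing Credit: $331,350 is at or below the $338,500 threshold, so the full $6,560 applies.
Student Loan Interest Credit: income exceeds $330,600 by $750, which is 1 full-or-partial $2,000 increment; reduction = 1 × $140 = $140, leaving $1,750.
Total: $5,960 + $6,560 + $1,750 = $14,270.

$14,270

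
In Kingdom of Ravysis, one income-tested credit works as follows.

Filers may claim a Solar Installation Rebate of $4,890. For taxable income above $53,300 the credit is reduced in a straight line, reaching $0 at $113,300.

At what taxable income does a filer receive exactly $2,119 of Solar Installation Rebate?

$87,300

$2,119 is 2,119/4,890 of the full $4,890, so 2,771/4,890 of the $60,000 range has been used: income = $53,300 + $60,000 × 2,771/4,890 = $87,300.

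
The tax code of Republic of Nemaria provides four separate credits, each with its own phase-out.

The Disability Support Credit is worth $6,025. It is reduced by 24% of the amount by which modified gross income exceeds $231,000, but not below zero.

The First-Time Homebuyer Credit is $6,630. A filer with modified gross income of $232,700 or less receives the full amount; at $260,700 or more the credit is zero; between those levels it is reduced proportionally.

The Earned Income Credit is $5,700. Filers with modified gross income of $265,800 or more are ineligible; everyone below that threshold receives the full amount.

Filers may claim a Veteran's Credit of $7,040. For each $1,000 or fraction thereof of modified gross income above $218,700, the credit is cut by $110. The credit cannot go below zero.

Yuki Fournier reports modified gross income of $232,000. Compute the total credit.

$23,615

Disability Support Credit: 24% of the $1,000 excess over $231,000 is $240; credit = $6,025 − $240 = $5,785.
First-Time Homebuyer Credit: $232,000 is at or below the $232,700 threshold, so the full $6,630 applies.
Earned Income Credit: $232,000 is below the $265,800 cutoff, so the full $5,700 applies.
Veteran's Credit: income exceeds $218,700 by $13,300, which is 14 full-or-partial $1,000 increments; reduction = 14 × $110 = $1,540, leaving $5,500.
Total: $5,785 + $6,630 + $5,700 + $5,500 = $23,615.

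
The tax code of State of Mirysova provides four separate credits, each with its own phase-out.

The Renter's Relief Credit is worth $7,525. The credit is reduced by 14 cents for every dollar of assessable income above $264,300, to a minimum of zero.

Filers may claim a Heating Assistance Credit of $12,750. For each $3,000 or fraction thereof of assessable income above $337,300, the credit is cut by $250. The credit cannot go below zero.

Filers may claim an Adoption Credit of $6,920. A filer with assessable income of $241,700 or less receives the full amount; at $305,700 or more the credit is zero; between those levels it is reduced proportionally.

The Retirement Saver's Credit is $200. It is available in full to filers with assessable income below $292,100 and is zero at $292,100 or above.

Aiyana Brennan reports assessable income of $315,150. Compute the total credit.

$13,156

Renter's Relief Credit: 14% of the $50,850 excess over $264,300 is $7,119; credit = $7,525 − $7,119 = $406.
Heating Assistance Credit: $315,150 is at or below the $337,300 threshold, so the full $12,750 applies.
Adoption Credit: $315,150 is at or above $305,700, so the credit is $0.
Retirement Saver's Credit: $315,150 meets or exceeds the $292,100 cutoff, so the credit is $0.
Total: $406 + $12,750 + $0 + $0 = $13,156.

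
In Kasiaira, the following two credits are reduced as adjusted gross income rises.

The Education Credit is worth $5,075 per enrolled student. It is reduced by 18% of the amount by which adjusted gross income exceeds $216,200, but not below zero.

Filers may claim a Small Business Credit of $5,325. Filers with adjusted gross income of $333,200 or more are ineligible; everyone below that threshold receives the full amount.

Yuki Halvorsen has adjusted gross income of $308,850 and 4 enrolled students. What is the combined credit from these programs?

Education Credit: base = 4 × $5,075 = $20,300. 18% of the $92,650 excess over $216,200 is $16,677; credit = $20,300 − $16,677 = $3,623.
Small Business Credit: $308,850 is below the $333,200 cutoff, so the full $5,325 applies.
Total: $3,623 + $5,325 = $8,948.

$8,948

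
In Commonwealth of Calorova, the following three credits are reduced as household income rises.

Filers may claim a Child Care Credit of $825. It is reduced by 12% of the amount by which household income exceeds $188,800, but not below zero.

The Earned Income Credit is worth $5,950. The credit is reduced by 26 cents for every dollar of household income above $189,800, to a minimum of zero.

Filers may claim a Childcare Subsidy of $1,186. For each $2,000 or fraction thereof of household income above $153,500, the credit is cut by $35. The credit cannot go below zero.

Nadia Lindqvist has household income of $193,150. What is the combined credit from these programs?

Child Care Credit: 12% of the $4,350 excess over $188,800 is $522; credit = $825 − $522 = $303.
Earned Income Credit: 26% of the $3,350 excess over $189,800 is $871; credit = $5,950 − $871 = $5,079.
Childcare Subsidy: income exceeds $153,500 by $39,650, which is 20 full-or-partial $2,000 increments; reduction = 20 × $35 = $700, leaving $486.
Total: $303 + $5,079 + $486 = $5,868.

$5,868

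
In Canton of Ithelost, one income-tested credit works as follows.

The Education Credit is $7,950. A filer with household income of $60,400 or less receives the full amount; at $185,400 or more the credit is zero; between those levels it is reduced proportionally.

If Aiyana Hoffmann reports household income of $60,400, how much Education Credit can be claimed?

Education Credit: $60,400 is at or below the $60,400 threshold, so the full $7,950 applies.

$7,950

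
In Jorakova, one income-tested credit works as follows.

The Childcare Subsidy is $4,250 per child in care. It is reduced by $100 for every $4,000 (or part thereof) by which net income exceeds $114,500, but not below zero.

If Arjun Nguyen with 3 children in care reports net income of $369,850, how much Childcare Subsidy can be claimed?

Childcare Subsidy: base = 3 × $4,250 = $12,750. income exceeds $114,500 by $255,350, which is 64 full-or-partial $4,000 increments; reduction = 64 × $100 = $6,400, leaving $6,350.

$6,350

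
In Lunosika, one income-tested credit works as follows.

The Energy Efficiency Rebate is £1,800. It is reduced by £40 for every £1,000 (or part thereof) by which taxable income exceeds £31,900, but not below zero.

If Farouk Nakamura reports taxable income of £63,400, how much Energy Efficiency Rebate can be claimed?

Energy Efficiency Rebate: income exceeds £31,900 by £31,500, which is 32 full-or-partial £1,000 increments; reduction = 32 × £40 = £1,280, leaving £520.

£520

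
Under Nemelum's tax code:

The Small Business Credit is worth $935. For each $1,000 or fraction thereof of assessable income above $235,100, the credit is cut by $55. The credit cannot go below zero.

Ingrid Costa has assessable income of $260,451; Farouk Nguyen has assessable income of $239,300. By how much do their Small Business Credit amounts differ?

$660

Ingrid ($260,451): Small Business Credit: income exceeds $235,100 by $25,351 → 26 increments × $55 = $1,430 ≥ base, so the credit is $0.
Farouk ($239,300): Small Business Credit: income exceeds $235,100 by $4,200, which is 5 full-or-partial $1,000 increments; reduction = 5 × $55 = $275, leaving $660.
Difference: |$0 − $660| = $660.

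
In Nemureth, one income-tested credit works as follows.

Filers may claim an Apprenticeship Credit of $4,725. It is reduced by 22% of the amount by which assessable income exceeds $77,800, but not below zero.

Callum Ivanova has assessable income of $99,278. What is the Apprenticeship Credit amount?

Apprenticeship Credit: 22% of the $21,478 excess over $77,800 is $4,725.16 ≥ base, so the credit is $0.

$0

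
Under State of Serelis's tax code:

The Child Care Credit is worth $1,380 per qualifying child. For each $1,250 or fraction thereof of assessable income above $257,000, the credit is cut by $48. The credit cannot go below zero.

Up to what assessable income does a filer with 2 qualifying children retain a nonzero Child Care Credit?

Full credit = 2 × $1,380 = $2,760.
After 57 increments the reduction is 57 × $48 = $2,736, leaving $24; one more increment wipes it out. Increment 57 ends at excess 57 × $1,250 = $71,250, so the highest qualifying income is $257,000 + $71,250 = $328,250.

$328,250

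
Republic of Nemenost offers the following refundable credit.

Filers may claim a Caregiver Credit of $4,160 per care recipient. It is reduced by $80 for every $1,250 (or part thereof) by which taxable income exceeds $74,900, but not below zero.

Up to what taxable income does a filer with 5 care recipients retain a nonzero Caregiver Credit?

Full credit = 5 × $4,160 = $20,800.
After 259 increments the reduction is 259 × $80 = $20,720, leaving $80; one more increment wipes it out. Increment 259 ends at excess 259 × $1,250 = $323,750, so the highest qualifying income is $74,900 + $323,750 = $398,650.

$398,650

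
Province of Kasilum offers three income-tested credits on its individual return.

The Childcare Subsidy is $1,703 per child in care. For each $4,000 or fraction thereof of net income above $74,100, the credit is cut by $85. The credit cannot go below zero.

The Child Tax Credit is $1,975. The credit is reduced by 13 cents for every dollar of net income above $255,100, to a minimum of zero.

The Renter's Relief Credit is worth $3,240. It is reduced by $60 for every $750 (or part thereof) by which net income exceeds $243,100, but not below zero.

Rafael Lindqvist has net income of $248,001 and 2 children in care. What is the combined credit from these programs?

Childcare Subsidy: base = 2 × $1,703 = $3,406. income exceeds $74,100 by $173,901 → 44 increments × $85 = $3,740 ≥ base, so the credit is $0.
Child Tax Credit: $248,001 is at or below the $255,100 threshold, so the full $1,975 applies.
Renter's Relief Credit: income exceeds $243,100 by $4,901, which is 7 full-or-partial $750 increments; reduction = 7 × $60 = $420, leaving $2,820.
Total: $0 + $1,975 + $2,820 = $4,795.

$4,795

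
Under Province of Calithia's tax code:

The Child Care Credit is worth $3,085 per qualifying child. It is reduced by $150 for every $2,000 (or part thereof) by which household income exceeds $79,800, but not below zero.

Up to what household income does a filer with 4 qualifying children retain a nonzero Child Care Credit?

Full credit = 4 × $3,085 = $12,340.
After 82 increments the reduction is 82 × $150 = $12,300, leaving $40; one more increment wipes it out. Increment 82 ends at excess 82 × $2,000 = $164,000, so the highest qualifying income is $79,800 + $164,000 = $243,800.

$243,800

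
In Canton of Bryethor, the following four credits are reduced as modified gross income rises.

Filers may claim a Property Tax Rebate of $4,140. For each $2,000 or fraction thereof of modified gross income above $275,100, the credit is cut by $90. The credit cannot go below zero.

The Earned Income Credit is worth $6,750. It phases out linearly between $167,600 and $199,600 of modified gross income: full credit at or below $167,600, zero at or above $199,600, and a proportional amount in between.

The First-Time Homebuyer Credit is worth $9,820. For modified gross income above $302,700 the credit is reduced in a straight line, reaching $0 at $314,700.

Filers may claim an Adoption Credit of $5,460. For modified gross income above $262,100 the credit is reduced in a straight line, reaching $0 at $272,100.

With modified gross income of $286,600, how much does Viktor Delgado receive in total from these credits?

Property Tax Rebate: income exceeds $275,100 by $11,500, which is 6 full-or-partial $2,000 increments; reduction = 6 × $90 = $540, leaving $3,600.
Earned Income Credit: $286,600 is at or above $199,600, so the credit is $0.
First-Time Homebuyer Credit: $286,600 is at or below the $302,700 threshold, so the full $9,820 applies.
Adoption Credit: $286,600 is at or above $272,100, so the credit is $0.
Total: $3,600 + $0 + $9,820 + $0 = $13,420.

$13,420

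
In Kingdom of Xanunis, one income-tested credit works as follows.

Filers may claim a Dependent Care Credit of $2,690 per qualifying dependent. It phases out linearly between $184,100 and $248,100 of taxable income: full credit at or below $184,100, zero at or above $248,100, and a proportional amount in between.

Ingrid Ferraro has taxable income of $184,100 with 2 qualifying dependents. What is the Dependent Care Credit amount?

Dependent Care Credit: base = 2 × $2,690 = $5,380. $184,100 is at or below the $184,100 threshold, so the full $5,380 applies.

$5,380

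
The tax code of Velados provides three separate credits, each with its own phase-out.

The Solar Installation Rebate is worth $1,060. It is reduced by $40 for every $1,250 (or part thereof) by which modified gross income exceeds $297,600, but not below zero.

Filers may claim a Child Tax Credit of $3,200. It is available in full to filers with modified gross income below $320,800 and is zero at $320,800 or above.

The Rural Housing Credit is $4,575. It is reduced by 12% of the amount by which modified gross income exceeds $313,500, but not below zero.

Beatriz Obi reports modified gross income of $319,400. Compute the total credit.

$7,407

Solar Installation Rebate: income exceeds $297,600 by $21,800, which is 18 full-or-partial $1,250 increments; reduction = 18 × $40 = $720, leaving $340.
Child Tax Credit: $319,400 is below the $320,800 cutoff, so the full $3,200 applies.
Rural Housing Credit: 12% of the $5,900 excess over $313,500 is $708; credit = $4,575 − $708 = $3,867.
Total: $340 + $3,200 + $3,867 = $7,407.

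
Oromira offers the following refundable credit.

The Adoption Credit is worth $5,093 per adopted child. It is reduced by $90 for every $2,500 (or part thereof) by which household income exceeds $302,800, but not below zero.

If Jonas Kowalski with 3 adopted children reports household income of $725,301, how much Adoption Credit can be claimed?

$0

Adoption Credit: base = 3 × $5,093 = $15,279. income exceeds $302,800 by $422,501 → 170 increments × $90 = $15,300 ≥ base, so the credit is $0.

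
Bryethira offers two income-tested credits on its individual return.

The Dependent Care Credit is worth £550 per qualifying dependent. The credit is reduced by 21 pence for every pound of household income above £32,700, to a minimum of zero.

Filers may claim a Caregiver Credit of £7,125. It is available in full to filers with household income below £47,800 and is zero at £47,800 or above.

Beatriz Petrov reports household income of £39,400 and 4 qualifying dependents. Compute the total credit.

£7,918

Dependent Care Credit: base = 4 × £550 = £2,200. 21% of the £6,700 excess over £32,700 is £1,407; credit = £2,200 − £1,407 = £793.
Caregiver Credit: £39,400 is below the £47,800 cutoff, so the full £7,125 applies.
Total: £793 + £7,125 = £7,918.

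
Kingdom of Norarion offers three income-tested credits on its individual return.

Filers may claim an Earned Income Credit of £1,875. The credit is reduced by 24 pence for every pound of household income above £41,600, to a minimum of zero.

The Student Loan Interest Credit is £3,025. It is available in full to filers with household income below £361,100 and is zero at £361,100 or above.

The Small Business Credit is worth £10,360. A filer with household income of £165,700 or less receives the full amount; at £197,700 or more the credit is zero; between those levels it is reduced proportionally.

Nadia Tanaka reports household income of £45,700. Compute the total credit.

£14,276

Earned Income Credit: 24% of the £4,100 excess over £41,600 is £984; credit = £1,875 − £984 = £891.
Student Loan Interest Credit: £45,700 is below the £361,100 cutoff, so the full £3,025 applies.
Small Business Credit: £45,700 is at or below the £165,700 threshold, so the full £10,360 applies.
Total: £891 + £3,025 + £10,360 = £14,276.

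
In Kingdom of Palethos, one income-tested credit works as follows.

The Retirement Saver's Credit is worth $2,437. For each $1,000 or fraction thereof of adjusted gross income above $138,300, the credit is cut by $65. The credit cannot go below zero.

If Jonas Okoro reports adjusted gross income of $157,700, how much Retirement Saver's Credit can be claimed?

Retirement Saver's Credit: income exceeds $138,300 by $19,400, which is 20 full-or-partial $1,000 increments; reduction = 20 × $65 = $1,300, leaving $1,137.

$1,137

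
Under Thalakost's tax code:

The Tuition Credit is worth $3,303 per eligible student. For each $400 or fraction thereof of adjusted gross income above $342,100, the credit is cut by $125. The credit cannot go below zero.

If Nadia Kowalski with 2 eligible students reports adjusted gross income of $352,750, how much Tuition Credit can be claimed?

Tuition Credit: base = 2 × $3,303 = $6,606. income exceeds $342,100 by $10,650, which is 27 full-or-partial $400 increments; reduction = 27 × $125 = $3,375, leaving $3,231.

$3,231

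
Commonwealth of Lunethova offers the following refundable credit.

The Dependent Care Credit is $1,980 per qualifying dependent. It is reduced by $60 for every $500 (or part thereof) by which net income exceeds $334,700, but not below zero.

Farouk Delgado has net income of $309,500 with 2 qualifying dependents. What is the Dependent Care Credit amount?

$3,960

Dependent Care Credit: base = 2 × $1,980 = $3,960. $309,500 is at or below the $334,700 threshold, so the full $3,960 applies.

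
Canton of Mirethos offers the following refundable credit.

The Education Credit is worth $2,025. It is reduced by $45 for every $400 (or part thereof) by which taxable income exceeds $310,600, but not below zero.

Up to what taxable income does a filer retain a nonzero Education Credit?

$328,200

After 44 increments the reduction is 44 × $45 = $1,980, leaving $45; one more increment wipes it out. Increment 44 ends at excess 44 × $400 = $17,600, so the highest qualifying income is $310,600 + $17,600 = $328,200.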